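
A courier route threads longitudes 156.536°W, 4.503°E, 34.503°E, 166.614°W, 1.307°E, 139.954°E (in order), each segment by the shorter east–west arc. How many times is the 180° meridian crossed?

1

Leg 1: -156.536° → +4.503°, shortest Δλ = 161.039° (east) — does not cross 180°.
Leg 2: +4.503° → +34.503°, shortest Δλ = 30.0° (east) — does not cross 180°.
Leg 3: +34.503° → -166.614°, shortest Δλ = 158.883° (east) — crosses 180°.
Leg 4: -166.614° → +1.307°, shortest Δλ = 167.921° (east) — does not cross 180°.
Leg 5: +1.307° → +139.954°, shortest Δλ = 138.647° (east) — does not cross 180°.
Total crossings: 1.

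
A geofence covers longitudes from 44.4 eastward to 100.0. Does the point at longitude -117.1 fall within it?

No

Band width going east from +44.4° to +100.0°: ((100.0 − 44.4) mod 360) = 55.6°.
Offset of -117.1° east of the west edge: ((-117.1 − 44.4) mod 360) = 198.5°.
198.5° > 55.6° ⇒ outside.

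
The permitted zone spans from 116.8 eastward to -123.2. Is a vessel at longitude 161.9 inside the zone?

Band width going east from +116.8° to -123.2°: ((-123.2 − 116.8) mod 360) = 120.0°.
Offset of +161.9° east of the west edge: ((161.9 − 116.8) mod 360) = 45.1°.
45.1° ≤ 120.0° ⇒ inside.

Yes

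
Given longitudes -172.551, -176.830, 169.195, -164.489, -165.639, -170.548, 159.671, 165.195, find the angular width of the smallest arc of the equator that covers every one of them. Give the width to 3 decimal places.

Sort the longitudes: -176.830°, -172.551°, -170.548°, -165.639°, -164.489°, +159.671°, +165.195°, +169.195°.
Eastward gaps between consecutive values (wrapping around): 4.279°, 2.003°, 4.909°, 1.150°, 324.160°, 5.524°, 4.000°, 13.975°.
Largest gap = 324.160° ⇒ minimal covering band is its complement: 360° − 324.160° = 35.840°.
Band runs from +159.671° eastward to -164.489°, crossing the antimeridian.

35.840°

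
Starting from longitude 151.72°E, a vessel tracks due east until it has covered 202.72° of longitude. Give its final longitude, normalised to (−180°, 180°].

Start at +151.72°; shift +202.72° → +354.44°.
+354.44° lies outside (−180°, 180°]; subtract 360° → -5.56°.

5.56°W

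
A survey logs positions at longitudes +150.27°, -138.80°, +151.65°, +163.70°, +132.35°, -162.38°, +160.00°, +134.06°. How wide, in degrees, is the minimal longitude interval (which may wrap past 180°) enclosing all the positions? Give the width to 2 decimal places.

88.85°

Sort the longitudes: -162.38°, -138.80°, +132.35°, +134.06°, +150.27°, +151.65°, +160.00°, +163.70°.
Eastward gaps between consecutive values (wrapping around): 23.58°, 271.15°, 1.71°, 16.21°, 1.38°, 8.35°, 3.70°, 33.92°.
Largest gap = 271.15° ⇒ minimal covering band is its complement: 360° − 271.15° = 88.85°.
Band runs from +132.35° eastward to -138.80°, crossing the antimeridian.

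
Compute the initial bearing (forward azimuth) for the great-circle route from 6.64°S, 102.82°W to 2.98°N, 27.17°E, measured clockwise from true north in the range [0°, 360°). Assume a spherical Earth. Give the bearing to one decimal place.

91.7°

Δλ = 27.17 − -102.82 = 129.99°.
θ = atan2( sin Δλ · cos φ₂ , cos φ₁ · sin φ₂ − sin φ₁ · cos φ₂ · cos Δλ )
  = atan2(0.76512, -0.02257) = 91.690° → normalised to [0°, 360°): 91.690°.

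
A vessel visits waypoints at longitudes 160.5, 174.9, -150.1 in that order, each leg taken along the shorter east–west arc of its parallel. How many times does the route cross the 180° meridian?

1

Leg 1: +160.5° → +174.9°, shortest Δλ = 14.4° (east) — does not cross 180°.
Leg 2: +174.9° → -150.1°, shortest Δλ = 35.0° (east) — crosses 180°.
Total crossings: 1.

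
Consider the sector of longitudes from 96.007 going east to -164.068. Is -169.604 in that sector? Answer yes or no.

Yes

Band width going east from +96.007° to -164.068°: ((-164.068 − 96.007) mod 360) = 99.925°.
Offset of -169.604° east of the west edge: ((-169.604 − 96.007) mod 360) = 94.389°.
94.389° ≤ 99.925° ⇒ inside.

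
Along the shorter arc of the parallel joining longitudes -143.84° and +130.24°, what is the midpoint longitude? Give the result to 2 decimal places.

+173.20°

Signed shortest Δλ from -143.84° to +130.24° is -85.92°.
Midpoint longitude = -143.84° + (-85.92°)/2 = -143.84° − 42.96° = -186.80°.
Normalise into (−180°, 180°]: +173.20°.
(The naïve average (-143.84 + +130.24)/2 = -6.8° is on the wrong side of the globe.)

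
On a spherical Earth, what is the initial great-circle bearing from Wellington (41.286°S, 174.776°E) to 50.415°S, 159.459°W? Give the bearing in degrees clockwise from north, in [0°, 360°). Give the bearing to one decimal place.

125.9°

Δλ = -159.459 − 174.776 = -334.235°; wrapped into (−180°, 180°]: 25.765°.
θ = atan2( sin Δλ · cos φ₂ , cos φ₁ · sin φ₂ − sin φ₁ · cos φ₂ · cos Δλ )
  = atan2(0.27699, -0.20046) = 125.893° → normalised to [0°, 360°): 125.893°.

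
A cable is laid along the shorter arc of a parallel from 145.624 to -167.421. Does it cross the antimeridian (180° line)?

Naïve |-167.421 − 145.624| = 313.045° > 180°, so the shorter arc goes the other way round — across 180°.
Signed shortest Δλ = ((-167.421 − 145.624 + 180) mod 360) − 180 = 46.955°.
Going east by 46.955° from +145.624° passes through 180° before reaching -167.421°.

Yes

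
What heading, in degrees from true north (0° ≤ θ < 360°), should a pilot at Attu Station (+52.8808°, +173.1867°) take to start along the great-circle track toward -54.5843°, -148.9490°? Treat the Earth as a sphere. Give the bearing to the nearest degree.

Δλ = -148.9490 − 173.1867 = -322.1357°; wrapped into (−180°, 180°]: 37.8643°.
θ = atan2( sin Δλ · cos φ₂ , cos φ₁ · sin φ₂ − sin φ₁ · cos φ₂ · cos Δλ )
  = atan2(0.35570, -0.85662) = 157.450° → normalised to [0°, 360°): 157.450°.

157°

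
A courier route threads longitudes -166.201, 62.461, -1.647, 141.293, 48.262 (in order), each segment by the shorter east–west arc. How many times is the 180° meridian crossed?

Leg 1: -166.201° → +62.461°, shortest Δλ = -131.338° (west) — crosses 180°.
Leg 2: +62.461° → -1.647°, shortest Δλ = -64.108° (west) — does not cross 180°.
Leg 3: -1.647° → +141.293°, shortest Δλ = 142.94° (east) — does not cross 180°.
Leg 4: +141.293° → +48.262°, shortest Δλ = -93.031° (west) — does not cross 180°.
Total crossings: 1.

1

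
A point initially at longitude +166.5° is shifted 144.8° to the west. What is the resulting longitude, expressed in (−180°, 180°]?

+21.7°

Start at +166.5°; shift −144.8° → +21.7°.
+21.7° already lies in (−180°, 180°].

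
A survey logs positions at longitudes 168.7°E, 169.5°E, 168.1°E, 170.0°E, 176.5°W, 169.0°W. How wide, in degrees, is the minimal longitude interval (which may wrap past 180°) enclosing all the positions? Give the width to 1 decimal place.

Sort the longitudes: -176.5°, -169.0°, +168.1°, +168.7°, +169.5°, +170.0°.
Eastward gaps between consecutive values (wrapping around): 7.5°, 337.1°, 0.6°, 0.8°, 0.5°, 13.5°.
Largest gap = 337.1° ⇒ minimal covering band is its complement: 360° − 337.1° = 22.9°.
Band runs from +168.1° eastward to -169.0°, crossing the antimeridian.

22.9°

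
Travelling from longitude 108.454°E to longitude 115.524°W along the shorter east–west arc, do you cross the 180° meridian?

Yes

Naïve |-115.524 − 108.454| = 223.978° > 180°, so the shorter arc goes the other way round — across 180°.
Signed shortest Δλ = ((-115.524 − 108.454 + 180) mod 360) − 180 = 136.022°.
Going east by 136.022° from +108.454° passes through 180° before reaching -115.524°.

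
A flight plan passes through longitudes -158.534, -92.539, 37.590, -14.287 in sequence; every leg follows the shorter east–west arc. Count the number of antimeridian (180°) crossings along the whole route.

0

Leg 1: -158.534° → -92.539°, shortest Δλ = 65.995° (east) — does not cross 180°.
Leg 2: -92.539° → +37.590°, shortest Δλ = 130.129° (east) — does not cross 180°.
Leg 3: +37.590° → -14.287°, shortest Δλ = -51.877° (west) — does not cross 180°.
Total crossings: 0.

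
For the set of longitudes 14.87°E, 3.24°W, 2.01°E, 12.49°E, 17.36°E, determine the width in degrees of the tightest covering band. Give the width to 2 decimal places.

Sort the longitudes: -3.24°, +2.01°, +12.49°, +14.87°, +17.36°.
Eastward gaps between consecutive values (wrapping around): 5.25°, 10.48°, 2.38°, 2.49°, 339.40°.
Largest gap = 339.40° ⇒ minimal covering band is its complement: 360° − 339.40° = 20.60°.
Band runs from -3.24° eastward to +17.36°.

20.60°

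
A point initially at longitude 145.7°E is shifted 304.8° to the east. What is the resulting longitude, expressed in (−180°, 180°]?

90.5°E

Start at +145.7°; shift +304.8° → +450.5°.
+450.5° lies outside (−180°, 180°]; subtract 360° → +90.5°.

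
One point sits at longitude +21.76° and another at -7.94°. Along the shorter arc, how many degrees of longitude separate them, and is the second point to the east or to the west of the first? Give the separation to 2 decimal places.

29.70° west

Raw difference: -7.94 − 21.76 = -29.7°.
Normalise into (−180°, 180°]: -29.7° stays -29.7°.
Negative ⇒ the second point lies to the west; separation 29.70°.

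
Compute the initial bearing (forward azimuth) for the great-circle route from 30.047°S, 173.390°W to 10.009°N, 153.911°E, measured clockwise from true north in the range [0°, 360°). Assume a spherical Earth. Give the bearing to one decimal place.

Δλ = 153.911 − -173.390 = 327.301°; wrapped into (−180°, 180°]: -32.699°.
θ = atan2( sin Δλ · cos φ₂ , cos φ₁ · sin φ₂ − sin φ₁ · cos φ₂ · cos Δλ )
  = atan2(-0.53200, 0.56539) = -43.257° → normalised to [0°, 360°): 316.743°.

316.7°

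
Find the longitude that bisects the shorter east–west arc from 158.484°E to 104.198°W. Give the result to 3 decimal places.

Signed shortest Δλ from +158.484° to -104.198° is +97.318°.
Midpoint longitude = +158.484° + (+97.318°)/2 = +158.484° + 48.659° = +207.143°.
Normalise into (−180°, 180°]: -152.857°.
(The naïve average (+158.484 + -104.198)/2 = 27.143° is on the wrong side of the globe.)

152.857°W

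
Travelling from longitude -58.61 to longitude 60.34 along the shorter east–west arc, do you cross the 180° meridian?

Signed shortest Δλ = ((60.34 − -58.61 + 180) mod 360) − 180 = 118.95°.
Going east by 118.95° from -58.61° reaches +60.34° without touching 180°.

No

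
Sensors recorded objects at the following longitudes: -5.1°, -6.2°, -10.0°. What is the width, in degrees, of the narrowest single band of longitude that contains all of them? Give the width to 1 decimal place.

Sort the longitudes: -10.0°, -6.2°, -5.1°.
Eastward gaps between consecutive values (wrapping around): 3.8°, 1.1°, 355.1°.
Largest gap = 355.1° ⇒ minimal covering band is its complement: 360° − 355.1° = 4.9°.
Band runs from -10.0° eastward to -5.1°.

4.9°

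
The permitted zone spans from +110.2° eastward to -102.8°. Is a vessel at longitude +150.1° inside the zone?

Band width going east from +110.2° to -102.8°: ((-102.8 − 110.2) mod 360) = 147.0°.
Offset of +150.1° east of the west edge: ((150.1 − 110.2) mod 360) = 39.9°.
39.9° ≤ 147.0° ⇒ inside.

Yes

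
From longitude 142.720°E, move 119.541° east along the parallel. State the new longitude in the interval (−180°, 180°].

97.739°W

Start at +142.720°; shift +119.541° → +262.261°.
+262.261° lies outside (−180°, 180°]; subtract 360° → -97.739°.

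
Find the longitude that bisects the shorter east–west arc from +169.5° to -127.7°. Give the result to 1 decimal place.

-159.1°

Signed shortest Δλ from +169.5° to -127.7° is +62.8°.
Midpoint longitude = +169.5° + (+62.8°)/2 = +169.5° + 31.4° = +200.9°.
Normalise into (−180°, 180°]: -159.1°.
(The naïve average (+169.5 + -127.7)/2 = 20.9° is on the wrong side of the globe.)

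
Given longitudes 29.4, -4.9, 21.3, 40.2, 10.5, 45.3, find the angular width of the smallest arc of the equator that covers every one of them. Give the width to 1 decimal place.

50.2°

Sort the longitudes: -4.9°, +10.5°, +21.3°, +29.4°, +40.2°, +45.3°.
Eastward gaps between consecutive values (wrapping around): 15.4°, 10.8°, 8.1°, 10.8°, 5.1°, 309.8°.
Largest gap = 309.8° ⇒ minimal covering band is its complement: 360° − 309.8° = 50.2°.
Band runs from -4.9° eastward to +45.3°.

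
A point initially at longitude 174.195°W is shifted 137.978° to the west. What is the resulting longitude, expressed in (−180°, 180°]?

Start at -174.195°; shift −137.978° → -312.173°.
-312.173° lies outside (−180°, 180°]; add 360° → +47.827°.

47.827°E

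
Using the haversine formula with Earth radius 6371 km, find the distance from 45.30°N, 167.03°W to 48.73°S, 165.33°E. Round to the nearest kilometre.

10795 km

Δλ = 165.33 − -167.03 = 332.36°; wrapped into (−180°, 180°]: -27.64°.
Δφ = -48.73 − 45.30 = -94.03°.
a = sin²(Δφ/2) + cos φ₁ · cos φ₂ · sin²(Δλ/2) = 0.561613.
c = 2·atan2(√a, √(1−a)) = 1.69434 rad → d = 6371·c ≈ 10794.62 km.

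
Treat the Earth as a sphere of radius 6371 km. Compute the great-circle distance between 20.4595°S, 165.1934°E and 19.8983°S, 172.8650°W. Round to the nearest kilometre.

Δλ = -172.8650 − 165.1934 = -338.0584°; wrapped into (−180°, 180°]: 21.9416°.
Δφ = -19.8983 − -20.4595 = 0.5612°.
a = sin²(Δφ/2) + cos φ₁ · cos φ₂ · sin²(Δλ/2) = 0.031931.
c = 2·atan2(√a, √(1−a)) = 0.35931 rad → d = 6371·c ≈ 2289.19 km.

2289 km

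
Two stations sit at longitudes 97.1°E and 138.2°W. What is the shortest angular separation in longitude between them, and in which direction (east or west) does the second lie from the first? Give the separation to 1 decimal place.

Raw difference: -138.2 − 97.1 = -235.3°.
Normalise into (−180°, 180°]: -235.3° + 360° = 124.7°.
Positive ⇒ the second point lies to the east; separation 124.7°.

124.7° east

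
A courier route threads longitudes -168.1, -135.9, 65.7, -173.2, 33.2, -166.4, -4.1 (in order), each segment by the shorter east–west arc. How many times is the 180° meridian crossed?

Leg 1: -168.1° → -135.9°, shortest Δλ = 32.2° (east) — does not cross 180°.
Leg 2: -135.9° → +65.7°, shortest Δλ = -158.4° (west) — crosses 180°.
Leg 3: +65.7° → -173.2°, shortest Δλ = 121.1° (east) — crosses 180°.
Leg 4: -173.2° → +33.2°, shortest Δλ = -153.6° (west) — crosses 180°.
Leg 5: +33.2° → -166.4°, shortest Δλ = 160.4° (east) — crosses 180°.
Leg 6: -166.4° → -4.1°, shortest Δλ = 162.3° (east) — does not cross 180°.
Total crossings: 4.

4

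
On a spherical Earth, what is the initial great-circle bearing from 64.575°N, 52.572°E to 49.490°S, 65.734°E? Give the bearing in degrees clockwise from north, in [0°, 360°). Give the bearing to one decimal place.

170.6°

Δλ = 65.734 − 52.572 = 13.162°.
θ = atan2( sin Δλ · cos φ₂ , cos φ₁ · sin φ₂ − sin φ₁ · cos φ₂ · cos Δλ )
  = atan2(0.14791, -0.89767) = 170.643° → normalised to [0°, 360°): 170.643°.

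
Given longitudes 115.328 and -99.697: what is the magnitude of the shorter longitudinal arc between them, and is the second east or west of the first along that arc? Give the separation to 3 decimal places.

144.975° east

Raw difference: -99.697 − 115.328 = -215.025°.
Normalise into (−180°, 180°]: -215.025° + 360° = 144.975°.
Positive ⇒ the second point lies to the east; separation 144.975°.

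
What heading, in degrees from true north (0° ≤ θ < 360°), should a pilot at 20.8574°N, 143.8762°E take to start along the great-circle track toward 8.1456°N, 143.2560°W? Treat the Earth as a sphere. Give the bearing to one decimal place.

Δλ = -143.2560 − 143.8762 = -287.1322°; wrapped into (−180°, 180°]: 72.8678°.
θ = atan2( sin Δλ · cos φ₂ , cos φ₁ · sin φ₂ − sin φ₁ · cos φ₂ · cos Δλ )
  = atan2(0.94599, 0.02858) = 88.270° → normalised to [0°, 360°): 88.270°.

88.3°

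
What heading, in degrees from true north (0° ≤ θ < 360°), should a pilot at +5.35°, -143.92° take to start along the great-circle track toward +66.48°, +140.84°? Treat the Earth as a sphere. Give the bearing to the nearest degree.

Δλ = 140.84 − -143.92 = 284.76°; wrapped into (−180°, 180°]: -75.24°.
θ = atan2( sin Δλ · cos φ₂ , cos φ₁ · sin φ₂ − sin φ₁ · cos φ₂ · cos Δλ )
  = atan2(-0.38590, 0.90345) = -23.129° → normalised to [0°, 360°): 336.871°.

337°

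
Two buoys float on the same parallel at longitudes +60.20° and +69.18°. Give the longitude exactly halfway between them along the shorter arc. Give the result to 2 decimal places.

+64.69°

Signed shortest Δλ from +60.20° to +69.18° is +8.98°.
Midpoint longitude = +60.20° + (+8.98°)/2 = +60.20° + 4.49° = +64.69°.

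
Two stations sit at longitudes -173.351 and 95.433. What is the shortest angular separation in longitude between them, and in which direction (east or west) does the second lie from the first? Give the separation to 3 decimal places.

91.216° west

Raw difference: 95.433 − -173.351 = 268.784°.
Normalise into (−180°, 180°]: 268.784° − 360° = -91.216°.
Negative ⇒ the second point lies to the west; separation 91.216°.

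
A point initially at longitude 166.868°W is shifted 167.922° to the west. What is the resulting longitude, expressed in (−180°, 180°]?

25.210°E

Start at -166.868°; shift −167.922° → -334.790°.
-334.790° lies outside (−180°, 180°]; add 360° → +25.210°.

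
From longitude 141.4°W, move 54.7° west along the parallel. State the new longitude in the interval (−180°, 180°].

Start at -141.4°; shift −54.7° → -196.1°.
-196.1° lies outside (−180°, 180°]; add 360° → +163.9°.

163.9°E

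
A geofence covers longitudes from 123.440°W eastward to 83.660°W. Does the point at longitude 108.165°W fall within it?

Yes

Band width going east from -123.440° to -83.660°: ((-83.660 − -123.440) mod 360) = 39.780°.
Offset of -108.165° east of the west edge: ((-108.165 − -123.440) mod 360) = 15.275°.
15.275° ≤ 39.780° ⇒ inside.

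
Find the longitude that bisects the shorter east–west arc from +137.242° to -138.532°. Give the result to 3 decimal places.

Signed shortest Δλ from +137.242° to -138.532° is +84.226°.
Midpoint longitude = +137.242° + (+84.226°)/2 = +137.242° + 42.113° = +179.355°.
(The naïve average (+137.242 + -138.532)/2 = -0.645° is on the wrong side of the globe.)

+179.355°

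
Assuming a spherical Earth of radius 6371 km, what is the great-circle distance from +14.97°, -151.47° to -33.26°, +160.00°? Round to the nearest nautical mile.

4013 nmi

Δλ = 160.00 − -151.47 = 311.47°; wrapped into (−180°, 180°]: -48.53°.
Δφ = -33.26 − 14.97 = -48.23°.
a = sin²(Δφ/2) + cos φ₁ · cos φ₂ · sin²(Δλ/2) = 0.303357.
c = 2·atan2(√a, √(1−a)) = 1.16659 rad → d = 6371·c ≈ 7432.37 km ≈ 4013.16 nmi.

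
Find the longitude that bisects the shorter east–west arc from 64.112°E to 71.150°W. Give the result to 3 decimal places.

Signed shortest Δλ from +64.112° to -71.150° is -135.262°.
Midpoint longitude = +64.112° + (-135.262°)/2 = +64.112° − 67.631° = -3.519°.

3.519°W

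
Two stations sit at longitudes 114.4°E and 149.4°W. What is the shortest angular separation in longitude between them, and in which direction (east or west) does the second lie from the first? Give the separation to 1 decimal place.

96.2° east

Raw difference: -149.4 − 114.4 = -263.8°.
Normalise into (−180°, 180°]: -263.8° + 360° = 96.2°.
Positive ⇒ the second point lies to the east; separation 96.2°.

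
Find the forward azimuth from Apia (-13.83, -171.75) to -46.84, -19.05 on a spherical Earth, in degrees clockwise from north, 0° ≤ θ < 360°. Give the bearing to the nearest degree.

Δλ = -19.05 − -171.75 = 152.70°.
θ = atan2( sin Δλ · cos φ₂ , cos φ₁ · sin φ₂ − sin φ₁ · cos φ₂ · cos Δλ )
  = atan2(0.31373, -0.85360) = 159.820° → normalised to [0°, 360°): 159.820°.

160°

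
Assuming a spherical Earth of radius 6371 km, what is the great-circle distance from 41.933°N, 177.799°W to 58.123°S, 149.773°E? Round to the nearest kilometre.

11525 km

Δλ = 149.773 − -177.799 = 327.572°; wrapped into (−180°, 180°]: -32.428°.
Δφ = -58.123 − 41.933 = -100.056°.
a = sin²(Δφ/2) + cos φ₁ · cos φ₂ · sin²(Δλ/2) = 0.617936.
c = 2·atan2(√a, √(1−a)) = 1.80891 rad → d = 6371·c ≈ 11524.58 km.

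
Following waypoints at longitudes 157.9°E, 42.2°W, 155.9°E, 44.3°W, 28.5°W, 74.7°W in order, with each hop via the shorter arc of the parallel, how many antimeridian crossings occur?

Leg 1: +157.9° → -42.2°, shortest Δλ = 159.9° (east) — crosses 180°.
Leg 2: -42.2° → +155.9°, shortest Δλ = -161.9° (west) — crosses 180°.
Leg 3: +155.9° → -44.3°, shortest Δλ = 159.8° (east) — crosses 180°.
Leg 4: -44.3° → -28.5°, shortest Δλ = 15.8° (east) — does not cross 180°.
Leg 5: -28.5° → -74.7°, shortest Δλ = -46.2° (west) — does not cross 180°.
Total crossings: 3.

3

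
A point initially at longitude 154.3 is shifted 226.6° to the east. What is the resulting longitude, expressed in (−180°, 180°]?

+20.9°

Start at +154.3°; shift +226.6° → +380.9°.
+380.9° lies outside (−180°, 180°]; subtract 360° → +20.9°.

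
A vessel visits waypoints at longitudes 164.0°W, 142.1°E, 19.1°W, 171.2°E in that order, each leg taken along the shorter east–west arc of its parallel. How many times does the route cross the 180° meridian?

Leg 1: -164.0° → +142.1°, shortest Δλ = -53.9° (west) — crosses 180°.
Leg 2: +142.1° → -19.1°, shortest Δλ = -161.2° (west) — does not cross 180°.
Leg 3: -19.1° → +171.2°, shortest Δλ = -169.7° (west) — crosses 180°.
Total crossings: 2.

2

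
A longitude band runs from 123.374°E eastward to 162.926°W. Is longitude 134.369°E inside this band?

Yes

Band width going east from +123.374° to -162.926°: ((-162.926 − 123.374) mod 360) = 73.700°.
Offset of +134.369° east of the west edge: ((134.369 − 123.374) mod 360) = 10.995°.
10.995° ≤ 73.700° ⇒ inside.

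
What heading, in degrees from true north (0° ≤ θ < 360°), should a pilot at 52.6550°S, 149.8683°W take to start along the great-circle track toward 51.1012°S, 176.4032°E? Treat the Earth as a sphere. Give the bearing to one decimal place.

260.7°

Δλ = 176.4032 − -149.8683 = 326.2715°; wrapped into (−180°, 180°]: -33.7285°.
θ = atan2( sin Δλ · cos φ₂ , cos φ₁ · sin φ₂ − sin φ₁ · cos φ₂ · cos Δλ )
  = atan2(-0.34867, -0.05691) = -99.271° → normalised to [0°, 360°): 260.729°.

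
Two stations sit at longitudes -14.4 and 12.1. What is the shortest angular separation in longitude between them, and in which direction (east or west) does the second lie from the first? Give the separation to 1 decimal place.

26.5° east

Raw difference: 12.1 − -14.4 = 26.5°.
Normalise into (−180°, 180°]: 26.5° stays 26.5°.
Positive ⇒ the second point lies to the east; separation 26.5°.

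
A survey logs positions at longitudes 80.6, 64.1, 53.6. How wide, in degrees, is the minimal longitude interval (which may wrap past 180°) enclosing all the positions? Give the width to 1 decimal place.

27.0°

Sort the longitudes: +53.6°, +64.1°, +80.6°.
Eastward gaps between consecutive values (wrapping around): 10.5°, 16.5°, 333.0°.
Largest gap = 333.0° ⇒ minimal covering band is its complement: 360° − 333.0° = 27.0°.
Band runs from +53.6° eastward to +80.6°.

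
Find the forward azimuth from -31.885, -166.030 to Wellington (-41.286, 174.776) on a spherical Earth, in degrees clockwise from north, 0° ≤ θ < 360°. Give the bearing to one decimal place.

Δλ = 174.776 − -166.030 = 340.806°; wrapped into (−180°, 180°]: -19.194°.
θ = atan2( sin Δλ · cos φ₂ , cos φ₁ · sin φ₂ − sin φ₁ · cos φ₂ · cos Δλ )
  = atan2(-0.24704, -0.18541) = -126.888° → normalised to [0°, 360°): 233.112°.

233.1°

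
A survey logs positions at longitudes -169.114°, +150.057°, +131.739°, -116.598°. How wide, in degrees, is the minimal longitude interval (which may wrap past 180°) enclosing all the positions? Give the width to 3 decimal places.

Sort the longitudes: -169.114°, -116.598°, +131.739°, +150.057°.
Eastward gaps between consecutive values (wrapping around): 52.516°, 248.337°, 18.318°, 40.829°.
Largest gap = 248.337° ⇒ minimal covering band is its complement: 360° − 248.337° = 111.663°.
Band runs from +131.739° eastward to -116.598°, crossing the antimeridian.

111.663°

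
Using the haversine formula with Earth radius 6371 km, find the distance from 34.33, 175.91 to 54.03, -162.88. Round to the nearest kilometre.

Δλ = -162.88 − 175.91 = -338.79°; wrapped into (−180°, 180°]: 21.21°.
Δφ = 54.03 − 34.33 = 19.70°.
a = sin²(Δφ/2) + cos φ₁ · cos φ₂ · sin²(Δλ/2) = 0.045693.
c = 2·atan2(√a, √(1−a)) = 0.43084 rad → d = 6371·c ≈ 2744.90 km.

2745 km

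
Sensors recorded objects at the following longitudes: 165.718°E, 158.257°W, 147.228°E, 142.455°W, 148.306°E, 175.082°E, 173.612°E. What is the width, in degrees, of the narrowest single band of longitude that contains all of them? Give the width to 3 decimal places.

Sort the longitudes: -158.257°, -142.455°, +147.228°, +148.306°, +165.718°, +173.612°, +175.082°.
Eastward gaps between consecutive values (wrapping around): 15.802°, 289.683°, 1.078°, 17.412°, 7.894°, 1.470°, 26.661°.
Largest gap = 289.683° ⇒ minimal covering band is its complement: 360° − 289.683° = 70.317°.
Band runs from +147.228° eastward to -142.455°, crossing the antimeridian.

70.317°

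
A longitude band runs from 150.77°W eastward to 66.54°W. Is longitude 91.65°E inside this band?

No

Band width going east from -150.77° to -66.54°: ((-66.54 − -150.77) mod 360) = 84.23°.
Offset of +91.65° east of the west edge: ((91.65 − -150.77) mod 360) = 242.42°.
242.42° > 84.23° ⇒ outside.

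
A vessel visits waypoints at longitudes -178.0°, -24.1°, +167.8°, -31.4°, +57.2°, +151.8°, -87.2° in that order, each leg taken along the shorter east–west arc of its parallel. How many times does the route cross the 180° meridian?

Leg 1: -178.0° → -24.1°, shortest Δλ = 153.9° (east) — does not cross 180°.
Leg 2: -24.1° → +167.8°, shortest Δλ = -168.1° (west) — crosses 180°.
Leg 3: +167.8° → -31.4°, shortest Δλ = 160.8° (east) — crosses 180°.
Leg 4: -31.4° → +57.2°, shortest Δλ = 88.6° (east) — does not cross 180°.
Leg 5: +57.2° → +151.8°, shortest Δλ = 94.6° (east) — does not cross 180°.
Leg 6: +151.8° → -87.2°, shortest Δλ = 121.0° (east) — crosses 180°.
Total crossings: 3.

3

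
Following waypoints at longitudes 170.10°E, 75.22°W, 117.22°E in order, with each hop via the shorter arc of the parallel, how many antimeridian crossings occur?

2

Leg 1: +170.10° → -75.22°, shortest Δλ = 114.68° (east) — crosses 180°.
Leg 2: -75.22° → +117.22°, shortest Δλ = -167.56° (west) — crosses 180°.
Total crossings: 2.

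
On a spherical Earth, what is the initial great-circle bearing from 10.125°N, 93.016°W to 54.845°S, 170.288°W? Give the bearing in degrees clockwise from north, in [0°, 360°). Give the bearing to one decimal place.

Δλ = -170.288 − -93.016 = -77.272°.
θ = atan2( sin Δλ · cos φ₂ , cos φ₁ · sin φ₂ − sin φ₁ · cos φ₂ · cos Δλ )
  = atan2(-0.56164, -0.82717) = -145.824° → normalised to [0°, 360°): 214.176°.

214.2°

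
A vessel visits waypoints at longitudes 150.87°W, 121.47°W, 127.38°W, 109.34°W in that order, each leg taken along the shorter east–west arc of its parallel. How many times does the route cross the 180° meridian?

0

Leg 1: -150.87° → -121.47°, shortest Δλ = 29.4° (east) — does not cross 180°.
Leg 2: -121.47° → -127.38°, shortest Δλ = -5.91° (west) — does not cross 180°.
Leg 3: -127.38° → -109.34°, shortest Δλ = 18.04° (east) — does not cross 180°.
Total crossings: 0.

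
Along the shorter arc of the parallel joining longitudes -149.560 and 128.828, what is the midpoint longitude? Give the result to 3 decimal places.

+169.634°

Signed shortest Δλ from -149.560° to +128.828° is -81.612°.
Midpoint longitude = -149.560° + (-81.612°)/2 = -149.560° − 40.806° = -190.366°.
Normalise into (−180°, 180°]: +169.634°.
(The naïve average (-149.560 + +128.828)/2 = -10.366° is on the wrong side of the globe.)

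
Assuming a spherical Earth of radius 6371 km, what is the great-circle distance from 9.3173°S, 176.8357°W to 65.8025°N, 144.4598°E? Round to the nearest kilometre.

8932 km

Δλ = 144.4598 − -176.8357 = 321.2955°; wrapped into (−180°, 180°]: -38.7045°.
Δφ = 65.8025 − -9.3173 = 75.1198°.
a = sin²(Δφ/2) + cos φ₁ · cos φ₂ · sin²(Δλ/2) = 0.416016.
c = 2·atan2(√a, √(1−a)) = 1.40203 rad → d = 6371·c ≈ 8932.32 km.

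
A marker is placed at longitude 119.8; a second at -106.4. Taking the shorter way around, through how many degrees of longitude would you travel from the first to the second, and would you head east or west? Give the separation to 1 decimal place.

Raw difference: -106.4 − 119.8 = -226.2°.
Normalise into (−180°, 180°]: -226.2° + 360° = 133.8°.
Positive ⇒ the second point lies to the east; separation 133.8°.

133.8° east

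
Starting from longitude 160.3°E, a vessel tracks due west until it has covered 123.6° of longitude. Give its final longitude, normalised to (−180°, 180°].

Start at +160.3°; shift −123.6° → +36.7°.
+36.7° already lies in (−180°, 180°].

36.7°E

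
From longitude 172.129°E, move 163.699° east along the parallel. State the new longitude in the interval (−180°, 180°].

Start at +172.129°; shift +163.699° → +335.828°.
+335.828° lies outside (−180°, 180°]; subtract 360° → -24.172°.

24.172°W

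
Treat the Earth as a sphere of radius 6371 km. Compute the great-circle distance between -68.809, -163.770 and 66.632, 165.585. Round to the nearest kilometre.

Δλ = 165.585 − -163.770 = 329.355°; wrapped into (−180°, 180°]: -30.645°.
Δφ = 66.632 − -68.809 = 135.441°.
a = sin²(Δφ/2) + cos φ₁ · cos φ₂ · sin²(Δλ/2) = 0.866276.
c = 2·atan2(√a, √(1−a)) = 2.39286 rad → d = 6371·c ≈ 15244.91 km.

15245 km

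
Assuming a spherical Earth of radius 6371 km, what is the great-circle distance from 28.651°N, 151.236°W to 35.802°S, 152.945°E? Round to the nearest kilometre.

9245 km

Δλ = 152.945 − -151.236 = 304.181°; wrapped into (−180°, 180°]: -55.819°.
Δφ = -35.802 − 28.651 = -64.453°.
a = sin²(Δφ/2) + cos φ₁ · cos φ₂ · sin²(Δλ/2) = 0.440313.
c = 2·atan2(√a, √(1−a)) = 1.45114 rad → d = 6371·c ≈ 9245.19 km.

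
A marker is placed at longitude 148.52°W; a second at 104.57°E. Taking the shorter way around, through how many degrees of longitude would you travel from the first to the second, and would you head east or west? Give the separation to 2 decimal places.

Raw difference: 104.57 − -148.52 = 253.09°.
Normalise into (−180°, 180°]: 253.09° − 360° = -106.91°.
Negative ⇒ the second point lies to the west; separation 106.91°.

106.91° west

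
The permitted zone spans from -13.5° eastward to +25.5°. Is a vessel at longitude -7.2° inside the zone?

Band width going east from -13.5° to +25.5°: ((25.5 − -13.5) mod 360) = 39.0°.
Offset of -7.2° east of the west edge: ((-7.2 − -13.5) mod 360) = 6.3°.
6.3° ≤ 39.0° ⇒ inside.

Yes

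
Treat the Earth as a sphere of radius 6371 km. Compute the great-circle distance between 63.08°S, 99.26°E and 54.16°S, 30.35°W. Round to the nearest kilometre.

6268 km

Δλ = -30.35 − 99.26 = -129.61°.
Δφ = -54.16 − -63.08 = 8.92°.
a = sin²(Δφ/2) + cos φ₁ · cos φ₂ · sin²(Δλ/2) = 0.223100.
c = 2·atan2(√a, √(1−a)) = 0.98388 rad → d = 6371·c ≈ 6268.27 km.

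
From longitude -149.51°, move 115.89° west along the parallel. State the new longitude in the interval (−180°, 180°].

+94.60°

Start at -149.51°; shift −115.89° → -265.40°.
-265.40° lies outside (−180°, 180°]; add 360° → +94.60°.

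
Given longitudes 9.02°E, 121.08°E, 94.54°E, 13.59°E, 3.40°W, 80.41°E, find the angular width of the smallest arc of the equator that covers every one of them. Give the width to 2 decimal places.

124.48°

Sort the longitudes: -3.40°, +9.02°, +13.59°, +80.41°, +94.54°, +121.08°.
Eastward gaps between consecutive values (wrapping around): 12.42°, 4.57°, 66.82°, 14.13°, 26.54°, 235.52°.
Largest gap = 235.52° ⇒ minimal covering band is its complement: 360° − 235.52° = 124.48°.
Band runs from -3.40° eastward to +121.08°.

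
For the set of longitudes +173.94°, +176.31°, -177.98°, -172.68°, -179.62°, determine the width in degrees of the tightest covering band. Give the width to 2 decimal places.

13.38°

Sort the longitudes: -179.62°, -177.98°, -172.68°, +173.94°, +176.31°.
Eastward gaps between consecutive values (wrapping around): 1.64°, 5.30°, 346.62°, 2.37°, 4.07°.
Largest gap = 346.62° ⇒ minimal covering band is its complement: 360° − 346.62° = 13.38°.
Band runs from +173.94° eastward to -172.68°, crossing the antimeridian.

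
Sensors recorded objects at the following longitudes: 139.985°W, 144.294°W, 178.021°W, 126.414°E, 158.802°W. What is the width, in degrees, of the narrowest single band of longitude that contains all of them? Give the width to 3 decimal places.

Sort the longitudes: -178.021°, -158.802°, -144.294°, -139.985°, +126.414°.
Eastward gaps between consecutive values (wrapping around): 19.219°, 14.508°, 4.309°, 266.399°, 55.565°.
Largest gap = 266.399° ⇒ minimal covering band is its complement: 360° − 266.399° = 93.601°.
Band runs from +126.414° eastward to -139.985°, crossing the antimeridian.

93.601°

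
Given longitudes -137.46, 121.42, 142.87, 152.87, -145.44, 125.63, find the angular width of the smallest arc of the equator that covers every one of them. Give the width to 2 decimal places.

101.12°

Sort the longitudes: -145.44°, -137.46°, +121.42°, +125.63°, +142.87°, +152.87°.
Eastward gaps between consecutive values (wrapping around): 7.98°, 258.88°, 4.21°, 17.24°, 10.00°, 61.69°.
Largest gap = 258.88° ⇒ minimal covering band is its complement: 360° − 258.88° = 101.12°.
Band runs from +121.42° eastward to -137.46°, crossing the antimeridian.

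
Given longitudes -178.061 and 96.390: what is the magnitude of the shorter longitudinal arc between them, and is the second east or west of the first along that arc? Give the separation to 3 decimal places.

85.549° west

Raw difference: 96.390 − -178.061 = 274.451°.
Normalise into (−180°, 180°]: 274.451° − 360° = -85.549°.
Negative ⇒ the second point lies to the west; separation 85.549°.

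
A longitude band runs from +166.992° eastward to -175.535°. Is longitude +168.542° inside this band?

Yes

Band width going east from +166.992° to -175.535°: ((-175.535 − 166.992) mod 360) = 17.473°.
Offset of +168.542° east of the west edge: ((168.542 − 166.992) mod 360) = 1.550°.
1.550° ≤ 17.473° ⇒ inside.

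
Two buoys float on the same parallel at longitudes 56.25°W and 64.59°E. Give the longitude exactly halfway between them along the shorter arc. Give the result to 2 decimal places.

4.17°E

Signed shortest Δλ from -56.25° to +64.59° is +120.84°.
Midpoint longitude = -56.25° + (+120.84°)/2 = -56.25° + 60.42° = +4.17°.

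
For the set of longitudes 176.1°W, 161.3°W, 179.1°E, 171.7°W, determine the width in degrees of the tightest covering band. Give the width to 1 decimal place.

Sort the longitudes: -176.1°, -171.7°, -161.3°, +179.1°.
Eastward gaps between consecutive values (wrapping around): 4.4°, 10.4°, 340.4°, 4.8°.
Largest gap = 340.4° ⇒ minimal covering band is its complement: 360° − 340.4° = 19.6°.
Band runs from +179.1° eastward to -161.3°, crossing the antimeridian.

19.6°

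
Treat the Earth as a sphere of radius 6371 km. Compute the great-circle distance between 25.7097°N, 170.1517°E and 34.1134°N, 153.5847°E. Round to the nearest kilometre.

1846 km

Δλ = 153.5847 − 170.1517 = -16.5670°.
Δφ = 34.1134 − 25.7097 = 8.4037°.
a = sin²(Δφ/2) + cos φ₁ · cos φ₂ · sin²(Δλ/2) = 0.020852.
c = 2·atan2(√a, √(1−a)) = 0.28982 rad → d = 6371·c ≈ 1846.44 km.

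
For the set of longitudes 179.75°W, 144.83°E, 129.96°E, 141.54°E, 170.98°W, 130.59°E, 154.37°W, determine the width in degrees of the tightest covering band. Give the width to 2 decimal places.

75.67°

Sort the longitudes: -179.75°, -170.98°, -154.37°, +129.96°, +130.59°, +141.54°, +144.83°.
Eastward gaps between consecutive values (wrapping around): 8.77°, 16.61°, 284.33°, 0.63°, 10.95°, 3.29°, 35.42°.
Largest gap = 284.33° ⇒ minimal covering band is its complement: 360° − 284.33° = 75.67°.
Band runs from +129.96° eastward to -154.37°, crossing the antimeridian.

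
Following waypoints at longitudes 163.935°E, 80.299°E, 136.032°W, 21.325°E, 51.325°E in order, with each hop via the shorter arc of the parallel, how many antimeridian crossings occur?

Leg 1: +163.935° → +80.299°, shortest Δλ = -83.636° (west) — does not cross 180°.
Leg 2: +80.299° → -136.032°, shortest Δλ = 143.669° (east) — crosses 180°.
Leg 3: -136.032° → +21.325°, shortest Δλ = 157.357° (east) — does not cross 180°.
Leg 4: +21.325° → +51.325°, shortest Δλ = 30.0° (east) — does not cross 180°.
Total crossings: 1.

1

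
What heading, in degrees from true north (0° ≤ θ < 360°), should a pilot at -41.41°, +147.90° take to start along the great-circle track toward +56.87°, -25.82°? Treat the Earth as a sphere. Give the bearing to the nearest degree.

Δλ = -25.82 − 147.90 = -173.72°.
θ = atan2( sin Δλ · cos φ₂ , cos φ₁ · sin φ₂ − sin φ₁ · cos φ₂ · cos Δλ )
  = atan2(-0.05978, 0.26873) = -12.542° → normalised to [0°, 360°): 347.458°.

347°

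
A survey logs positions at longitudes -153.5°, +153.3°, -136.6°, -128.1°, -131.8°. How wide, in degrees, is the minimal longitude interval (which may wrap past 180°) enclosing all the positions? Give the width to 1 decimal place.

Sort the longitudes: -153.5°, -136.6°, -131.8°, -128.1°, +153.3°.
Eastward gaps between consecutive values (wrapping around): 16.9°, 4.8°, 3.7°, 281.4°, 53.2°.
Largest gap = 281.4° ⇒ minimal covering band is its complement: 360° − 281.4° = 78.6°.
Band runs from +153.3° eastward to -128.1°, crossing the antimeridian.

78.6°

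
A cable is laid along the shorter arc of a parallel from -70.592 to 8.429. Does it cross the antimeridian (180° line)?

No

Signed shortest Δλ = ((8.429 − -70.592 + 180) mod 360) − 180 = 79.021°.
Going east by 79.021° from -70.592° reaches +8.429° without touching 180°.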